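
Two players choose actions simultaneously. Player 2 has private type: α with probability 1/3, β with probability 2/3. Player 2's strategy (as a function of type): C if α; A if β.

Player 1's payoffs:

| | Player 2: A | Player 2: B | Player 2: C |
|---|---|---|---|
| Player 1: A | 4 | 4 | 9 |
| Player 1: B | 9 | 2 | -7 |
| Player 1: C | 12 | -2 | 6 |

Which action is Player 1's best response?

C

E[A] = 1/3·(9) + 2/3·(4) = 17/3
E[B] = 1/3·(-7) + 2/3·(9) = 11/3
E[C] = 1/3·(6) + 2/3·(12) = 10
Best response: C (10 is the largest).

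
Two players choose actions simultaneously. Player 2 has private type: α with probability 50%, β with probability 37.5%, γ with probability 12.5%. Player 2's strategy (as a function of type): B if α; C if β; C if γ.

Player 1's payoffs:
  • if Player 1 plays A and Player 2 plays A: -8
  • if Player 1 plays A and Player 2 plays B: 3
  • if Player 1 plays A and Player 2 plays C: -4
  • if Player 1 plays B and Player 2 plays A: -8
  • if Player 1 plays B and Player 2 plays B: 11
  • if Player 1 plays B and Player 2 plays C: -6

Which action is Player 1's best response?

E[A] = 0.5·(3) + 0.375·(-4) + 0.125·(-4) = -0.5
E[B] = 0.5·(11) + 0.375·(-6) + 0.125·(-6) = 2.5
Best response: B (2.5 is the largest).

B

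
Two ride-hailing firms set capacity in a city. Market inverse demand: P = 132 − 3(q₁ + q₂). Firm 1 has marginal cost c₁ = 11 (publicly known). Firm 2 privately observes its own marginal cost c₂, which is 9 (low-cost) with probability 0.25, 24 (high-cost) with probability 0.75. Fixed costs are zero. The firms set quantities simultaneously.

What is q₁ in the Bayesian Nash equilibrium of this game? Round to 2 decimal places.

Each type of Firm 2 best-responds to q₁; Firm 1 best-responds to the expected q₂ over Firm 2's types.
Firm 2 with cost c maximizes (132 − 3(q₁+q₂) − c)·q₂, giving q₂(c) = (132 − c − 3q₁)/6.
E[c₂] = 0.25·9 + 0.75·24 = 20.25
Firm 1's FOC against E[q₂] yields q₁ = (132 − 2·11 + E[c₂])/9 = (132 − 22 + 20.25)/9 = 14.4722.

14.47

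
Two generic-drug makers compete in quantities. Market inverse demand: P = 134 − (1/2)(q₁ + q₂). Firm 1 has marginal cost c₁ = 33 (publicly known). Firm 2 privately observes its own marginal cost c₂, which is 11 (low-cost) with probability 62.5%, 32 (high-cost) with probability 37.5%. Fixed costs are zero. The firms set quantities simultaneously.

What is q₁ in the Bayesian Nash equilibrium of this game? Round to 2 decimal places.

57.92

Each type of Firm 2 best-responds to q₁; Firm 1 best-responds to the expected q₂ over Firm 2's types.
Firm 2 with cost c maximizes (134 − (1/2)(q₁+q₂) − c)·q₂, giving q₂(c) = (134 − c − (1/2)q₁).
E[c₂] = 0.625·11 + 0.375·32 = 18.875
Firm 1's FOC against E[q₂] yields q₁ = (134 − 2·33 + E[c₂])/(3/2) = (134 − 66 + 18.875)/(3/2) = 57.9167.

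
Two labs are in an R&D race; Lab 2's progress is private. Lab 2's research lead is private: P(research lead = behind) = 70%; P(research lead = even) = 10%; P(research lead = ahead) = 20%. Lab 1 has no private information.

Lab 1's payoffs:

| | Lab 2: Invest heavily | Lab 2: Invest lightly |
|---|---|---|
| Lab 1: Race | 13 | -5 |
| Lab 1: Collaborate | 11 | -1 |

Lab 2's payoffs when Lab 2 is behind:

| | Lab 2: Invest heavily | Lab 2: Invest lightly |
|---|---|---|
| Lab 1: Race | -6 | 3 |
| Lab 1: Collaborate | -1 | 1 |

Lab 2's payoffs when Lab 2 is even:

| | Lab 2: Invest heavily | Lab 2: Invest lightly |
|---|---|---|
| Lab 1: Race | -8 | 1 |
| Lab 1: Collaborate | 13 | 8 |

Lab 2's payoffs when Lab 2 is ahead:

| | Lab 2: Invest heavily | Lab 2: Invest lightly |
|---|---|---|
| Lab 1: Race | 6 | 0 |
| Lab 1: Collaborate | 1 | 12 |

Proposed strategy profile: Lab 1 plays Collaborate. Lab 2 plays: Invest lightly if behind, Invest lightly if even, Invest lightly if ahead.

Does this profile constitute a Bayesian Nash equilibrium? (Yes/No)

Lab 1 plays Collaborate: E[Collaborate] = 0.7·(-1) + 0.1·(-1) + 0.2·(-1) = -1; E[Race] = -5. Best-responding. ✓
Lab 2 (research lead behind), facing Collaborate: Invest heavily gives -1, Invest lightly gives 1. Proposed Invest lightly is best. ✓
Lab 2 (research lead even), facing Collaborate: Invest heavily gives 13, Invest lightly gives 8. Proposed Invest lightly is not best — profitable deviation exists. ✗
Lab 2 (research lead ahead), facing Collaborate: Invest heavily gives 1, Invest lightly gives 12. Proposed Invest lightly is best. ✓

No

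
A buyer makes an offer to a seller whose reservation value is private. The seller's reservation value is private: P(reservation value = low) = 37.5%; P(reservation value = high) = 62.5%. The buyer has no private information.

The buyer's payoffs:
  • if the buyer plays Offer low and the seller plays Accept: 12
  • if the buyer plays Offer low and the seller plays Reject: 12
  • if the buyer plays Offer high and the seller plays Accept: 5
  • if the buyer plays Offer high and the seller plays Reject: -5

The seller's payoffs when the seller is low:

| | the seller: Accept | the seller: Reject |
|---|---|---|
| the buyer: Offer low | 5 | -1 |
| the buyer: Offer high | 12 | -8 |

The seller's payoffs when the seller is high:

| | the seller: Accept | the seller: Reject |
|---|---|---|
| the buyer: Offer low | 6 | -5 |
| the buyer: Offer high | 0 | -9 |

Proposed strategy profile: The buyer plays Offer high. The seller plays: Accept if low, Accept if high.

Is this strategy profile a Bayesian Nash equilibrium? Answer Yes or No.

A profile is a BNE iff every type of every player is best-responding given beliefs about the other side.
The buyer plays Offer high: E[Offer high] = 0.375·(5) + 0.625·(5) = 5; E[Offer low] = 12. Not best-responding. ✗
The seller (reservation value low), facing Offer high: Accept gives 12, Reject gives -8. Proposed Accept is best. ✓
The seller (reservation value high), facing Offer high: Accept gives 0, Reject gives -9. Proposed Accept is best. ✓

No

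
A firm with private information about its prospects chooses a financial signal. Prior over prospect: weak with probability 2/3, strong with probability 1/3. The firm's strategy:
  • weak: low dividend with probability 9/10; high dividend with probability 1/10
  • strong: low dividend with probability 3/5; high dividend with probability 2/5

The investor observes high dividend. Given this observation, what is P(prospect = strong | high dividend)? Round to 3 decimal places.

0.667

P(high dividend) = (2/3)·(1/10) + (1/3)·(2/5) = 1/5
P(strong | high dividend) = ((1/3)·(2/5)) / (1/5) = (2/15) / (1/5) = 2/3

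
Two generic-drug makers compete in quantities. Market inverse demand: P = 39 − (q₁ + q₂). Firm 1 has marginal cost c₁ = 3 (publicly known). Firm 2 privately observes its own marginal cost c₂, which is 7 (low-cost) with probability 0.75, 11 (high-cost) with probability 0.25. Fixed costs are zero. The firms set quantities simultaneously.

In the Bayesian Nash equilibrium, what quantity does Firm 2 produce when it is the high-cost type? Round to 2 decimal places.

Type-c best response for Firm 2: q₂(c) = (39 − c)/2 − q₁/2.
Firm 1 maximizes expected profit; its first-order condition is 39 − 2q₁ − E[q₂] − 3 = 0.
Substituting E[q₂] and solving: E[c₂] = 8, so q₁ = (39 − 2·3 + 8)/3 = 13.6667.
q₂(high-cost) = (39 − 11 − 13.6667)/2 = 7.16667.

7.17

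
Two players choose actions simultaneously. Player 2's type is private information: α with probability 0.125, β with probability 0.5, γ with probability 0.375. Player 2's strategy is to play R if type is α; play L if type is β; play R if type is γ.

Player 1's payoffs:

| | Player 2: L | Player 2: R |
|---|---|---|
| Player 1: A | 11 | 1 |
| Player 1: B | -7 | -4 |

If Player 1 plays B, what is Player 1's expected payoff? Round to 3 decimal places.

E[B] = 0.125·(-4) + 0.5·(-7) + 0.375·(-4) = (-0.5) + (-3.5) + (-1.5) = -5.5

-5.500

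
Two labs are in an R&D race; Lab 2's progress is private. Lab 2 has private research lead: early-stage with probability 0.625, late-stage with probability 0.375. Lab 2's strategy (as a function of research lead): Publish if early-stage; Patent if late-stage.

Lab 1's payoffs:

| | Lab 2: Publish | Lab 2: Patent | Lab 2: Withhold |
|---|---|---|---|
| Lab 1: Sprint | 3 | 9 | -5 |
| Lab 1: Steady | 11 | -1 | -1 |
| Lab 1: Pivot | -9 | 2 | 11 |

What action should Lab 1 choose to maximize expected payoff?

E[Sprint] = 0.625·(3) + 0.375·(9) = 5.25
E[Steady] = 0.625·(11) + 0.375·(-1) = 6.5
E[Pivot] = 0.625·(-9) + 0.375·(2) = -4.875
Best response: Steady (6.5 is the largest).

Steady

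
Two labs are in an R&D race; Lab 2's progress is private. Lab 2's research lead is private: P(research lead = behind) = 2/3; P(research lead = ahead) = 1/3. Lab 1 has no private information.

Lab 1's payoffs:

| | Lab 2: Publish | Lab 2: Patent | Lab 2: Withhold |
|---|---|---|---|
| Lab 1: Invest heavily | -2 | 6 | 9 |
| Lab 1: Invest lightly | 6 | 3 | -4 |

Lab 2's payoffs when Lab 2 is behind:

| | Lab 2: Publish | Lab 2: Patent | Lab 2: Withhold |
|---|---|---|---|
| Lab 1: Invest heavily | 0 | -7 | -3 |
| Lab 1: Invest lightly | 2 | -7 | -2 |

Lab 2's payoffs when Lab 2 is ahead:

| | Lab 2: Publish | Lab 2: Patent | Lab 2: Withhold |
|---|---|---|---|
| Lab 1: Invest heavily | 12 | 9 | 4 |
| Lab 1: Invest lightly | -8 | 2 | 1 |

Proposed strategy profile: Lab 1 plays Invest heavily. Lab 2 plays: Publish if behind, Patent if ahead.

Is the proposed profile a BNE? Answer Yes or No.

Lab 1 plays Invest heavily: E[Invest heavily] = 2/3·(-2) + 1/3·(6) = 2/3; E[Invest lightly] = 5. Not best-responding. ✗
Lab 2 (research lead behind), facing Invest heavily: Publish gives 0, Patent gives -7, Withhold gives -3. Proposed Publish is best. ✓
Lab 2 (research lead ahead), facing Invest heavily: Publish gives 12, Patent gives 9, Withhold gives 4. Proposed Patent is not best — profitable deviation exists. ✗

No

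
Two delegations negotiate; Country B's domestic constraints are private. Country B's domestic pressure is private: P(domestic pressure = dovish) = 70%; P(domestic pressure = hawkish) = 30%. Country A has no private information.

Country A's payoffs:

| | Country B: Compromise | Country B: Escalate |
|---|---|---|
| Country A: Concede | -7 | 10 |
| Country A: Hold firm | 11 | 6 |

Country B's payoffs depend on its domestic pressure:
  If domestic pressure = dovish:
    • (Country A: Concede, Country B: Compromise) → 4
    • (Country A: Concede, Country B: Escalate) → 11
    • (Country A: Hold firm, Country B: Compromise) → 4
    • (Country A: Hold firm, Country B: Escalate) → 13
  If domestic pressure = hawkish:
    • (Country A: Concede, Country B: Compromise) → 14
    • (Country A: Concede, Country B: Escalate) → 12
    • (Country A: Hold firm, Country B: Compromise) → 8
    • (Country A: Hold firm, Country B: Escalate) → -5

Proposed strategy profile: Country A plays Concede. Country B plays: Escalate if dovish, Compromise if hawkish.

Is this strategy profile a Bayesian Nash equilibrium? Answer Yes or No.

No

Country A plays Concede: E[Concede] = 0.7·(10) + 0.3·(-7) = 4.9; E[Hold firm] = 7.5. Not best-responding. ✗
Country B (domestic pressure dovish), facing Concede: Compromise gives 4, Escalate gives 11. Proposed Escalate is best. ✓
Country B (domestic pressure hawkish), facing Concede: Compromise gives 14, Escalate gives 12. Proposed Compromise is best. ✓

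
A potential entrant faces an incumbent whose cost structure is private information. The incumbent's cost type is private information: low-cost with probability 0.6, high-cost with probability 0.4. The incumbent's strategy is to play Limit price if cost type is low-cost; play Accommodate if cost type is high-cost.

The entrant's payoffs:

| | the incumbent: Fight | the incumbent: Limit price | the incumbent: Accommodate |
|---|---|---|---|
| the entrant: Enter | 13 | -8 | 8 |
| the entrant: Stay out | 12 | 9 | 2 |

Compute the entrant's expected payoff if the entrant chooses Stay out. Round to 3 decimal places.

E[Stay out] = 0.6·9 + 0.4·2 = 5.4 + 0.8 = 6.2

6.200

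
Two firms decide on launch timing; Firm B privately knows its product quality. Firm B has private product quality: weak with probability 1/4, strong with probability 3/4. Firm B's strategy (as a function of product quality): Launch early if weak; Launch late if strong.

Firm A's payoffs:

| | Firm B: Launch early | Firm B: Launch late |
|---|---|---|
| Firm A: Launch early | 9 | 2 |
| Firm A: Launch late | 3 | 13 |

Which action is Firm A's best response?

Compute Firm A's expected payoff for each action, taking the expectation over Firm B's type.
E[Launch early] = 1/4·(9) + 3/4·(2) = 15/4
E[Launch late] = 1/4·(3) + 3/4·(13) = 21/2
Best response: Launch late (21/2 is the largest).

Launch late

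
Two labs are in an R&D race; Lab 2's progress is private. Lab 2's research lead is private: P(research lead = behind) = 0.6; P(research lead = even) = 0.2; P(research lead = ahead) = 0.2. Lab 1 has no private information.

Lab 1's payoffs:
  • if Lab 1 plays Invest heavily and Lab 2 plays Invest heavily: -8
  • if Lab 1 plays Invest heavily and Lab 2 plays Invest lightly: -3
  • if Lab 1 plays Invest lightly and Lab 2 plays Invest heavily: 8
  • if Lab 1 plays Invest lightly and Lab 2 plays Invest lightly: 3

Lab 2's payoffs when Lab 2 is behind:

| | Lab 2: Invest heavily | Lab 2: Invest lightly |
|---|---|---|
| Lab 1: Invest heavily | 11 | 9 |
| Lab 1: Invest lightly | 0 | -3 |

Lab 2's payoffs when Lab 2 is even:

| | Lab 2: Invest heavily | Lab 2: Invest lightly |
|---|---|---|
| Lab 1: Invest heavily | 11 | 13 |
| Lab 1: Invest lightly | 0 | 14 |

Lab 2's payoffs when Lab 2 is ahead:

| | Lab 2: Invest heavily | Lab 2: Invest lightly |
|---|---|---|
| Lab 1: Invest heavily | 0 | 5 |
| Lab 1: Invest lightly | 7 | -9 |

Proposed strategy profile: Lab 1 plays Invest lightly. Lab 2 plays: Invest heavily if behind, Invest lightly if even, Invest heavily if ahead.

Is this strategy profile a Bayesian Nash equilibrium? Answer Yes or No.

Yes

A profile is a BNE iff every type of every player is best-responding given beliefs about the other side.
Lab 1 plays Invest lightly: E[Invest lightly] = 0.6·(8) + 0.2·(3) + 0.2·(8) = 7; E[Invest heavily] = -7. Best-responding. ✓
Lab 2 (research lead behind), facing Invest lightly: Invest heavily gives 0, Invest lightly gives -3. Proposed Invest heavily is best. ✓
Lab 2 (research lead even), facing Invest lightly: Invest heavily gives 0, Invest lightly gives 14. Proposed Invest lightly is best. ✓
Lab 2 (research lead ahead), facing Invest lightly: Invest heavily gives 7, Invest lightly gives -9. Proposed Invest heavily is best. ✓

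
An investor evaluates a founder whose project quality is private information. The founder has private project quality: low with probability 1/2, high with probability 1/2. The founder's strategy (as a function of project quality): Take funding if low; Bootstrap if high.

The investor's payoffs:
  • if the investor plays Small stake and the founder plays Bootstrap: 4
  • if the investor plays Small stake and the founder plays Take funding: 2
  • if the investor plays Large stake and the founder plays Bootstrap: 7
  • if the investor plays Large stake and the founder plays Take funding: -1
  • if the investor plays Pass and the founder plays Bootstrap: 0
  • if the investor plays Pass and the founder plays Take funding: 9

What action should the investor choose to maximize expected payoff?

E[Small stake] = 1/2·(2) + 1/2·(4) = 3
E[Large stake] = 1/2·(-1) + 1/2·(7) = 3
E[Pass] = 1/2·(9) + 1/2·(0) = 9/2
Best response: Pass (9/2 is the largest).

Pass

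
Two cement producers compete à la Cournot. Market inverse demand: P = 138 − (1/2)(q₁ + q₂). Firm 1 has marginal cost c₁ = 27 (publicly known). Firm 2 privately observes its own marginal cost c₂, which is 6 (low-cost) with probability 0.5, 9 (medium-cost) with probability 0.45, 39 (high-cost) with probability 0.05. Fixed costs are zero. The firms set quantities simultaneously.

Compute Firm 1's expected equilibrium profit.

Firm 2 with cost c maximizes (138 − (1/2)(q₁+q₂) − c)·q₂, giving q₂(c) = (138 − c − (1/2)q₁).
E[c₂] = 0.5·6 + 0.45·9 + 0.05·39 = 9
Firm 1's FOC against E[q₂] yields q₁ = (138 − 2·27 + E[c₂])/(3/2) = (138 − 54 + 9)/(3/2) = 62.
E[P] = 138 − (1/2)·(q₁ + E[q₂]) = 58; Firm 1's expected profit = (E[P] − 27)·q₁ = (58 − 27)·62 = 1922.

1922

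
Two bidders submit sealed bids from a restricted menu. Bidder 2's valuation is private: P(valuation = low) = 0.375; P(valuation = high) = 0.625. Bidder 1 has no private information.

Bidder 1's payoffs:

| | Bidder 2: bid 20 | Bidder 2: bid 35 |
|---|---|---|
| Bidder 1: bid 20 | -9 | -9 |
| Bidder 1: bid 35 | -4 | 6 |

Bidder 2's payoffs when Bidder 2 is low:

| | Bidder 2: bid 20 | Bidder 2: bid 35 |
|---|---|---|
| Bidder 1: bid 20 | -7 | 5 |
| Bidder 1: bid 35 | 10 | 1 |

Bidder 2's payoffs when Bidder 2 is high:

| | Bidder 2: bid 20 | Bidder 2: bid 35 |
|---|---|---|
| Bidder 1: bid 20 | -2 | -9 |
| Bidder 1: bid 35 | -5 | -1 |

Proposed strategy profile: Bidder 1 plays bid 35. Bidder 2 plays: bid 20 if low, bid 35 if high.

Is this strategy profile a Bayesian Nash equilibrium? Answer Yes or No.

Bidder 1 plays bid 35: E[bid 35] = 0.375·(-4) + 0.625·(6) = 2.25; E[bid 20] = -9. Best-responding. ✓
Bidder 2 (valuation low), facing bid 35: bid 20 gives 10, bid 35 gives 1. Proposed bid 20 is best. ✓
Bidder 2 (valuation high), facing bid 35: bid 20 gives -5, bid 35 gives -1. Proposed bid 35 is best. ✓

Yes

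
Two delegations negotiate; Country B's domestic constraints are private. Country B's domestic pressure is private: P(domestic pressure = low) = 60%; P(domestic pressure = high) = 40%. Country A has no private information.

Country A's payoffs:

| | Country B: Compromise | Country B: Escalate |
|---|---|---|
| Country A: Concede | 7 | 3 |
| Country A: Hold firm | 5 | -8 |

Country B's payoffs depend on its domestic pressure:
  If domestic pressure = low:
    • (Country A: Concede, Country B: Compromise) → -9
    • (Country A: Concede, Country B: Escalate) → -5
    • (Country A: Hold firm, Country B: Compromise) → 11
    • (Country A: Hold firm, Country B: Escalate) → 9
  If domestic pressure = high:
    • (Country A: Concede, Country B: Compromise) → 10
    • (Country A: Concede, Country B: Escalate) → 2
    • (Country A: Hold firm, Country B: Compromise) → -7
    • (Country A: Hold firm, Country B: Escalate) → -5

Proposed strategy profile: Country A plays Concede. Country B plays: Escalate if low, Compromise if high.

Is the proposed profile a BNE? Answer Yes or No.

Yes

Country A plays Concede: E[Concede] = 0.6·(3) + 0.4·(7) = 4.6; E[Hold firm] = -2.8. Best-responding. ✓
Country B (domestic pressure low), facing Concede: Compromise gives -9, Escalate gives -5. Proposed Escalate is best. ✓
Country B (domestic pressure high), facing Concede: Compromise gives 10, Escalate gives 2. Proposed Compromise is best. ✓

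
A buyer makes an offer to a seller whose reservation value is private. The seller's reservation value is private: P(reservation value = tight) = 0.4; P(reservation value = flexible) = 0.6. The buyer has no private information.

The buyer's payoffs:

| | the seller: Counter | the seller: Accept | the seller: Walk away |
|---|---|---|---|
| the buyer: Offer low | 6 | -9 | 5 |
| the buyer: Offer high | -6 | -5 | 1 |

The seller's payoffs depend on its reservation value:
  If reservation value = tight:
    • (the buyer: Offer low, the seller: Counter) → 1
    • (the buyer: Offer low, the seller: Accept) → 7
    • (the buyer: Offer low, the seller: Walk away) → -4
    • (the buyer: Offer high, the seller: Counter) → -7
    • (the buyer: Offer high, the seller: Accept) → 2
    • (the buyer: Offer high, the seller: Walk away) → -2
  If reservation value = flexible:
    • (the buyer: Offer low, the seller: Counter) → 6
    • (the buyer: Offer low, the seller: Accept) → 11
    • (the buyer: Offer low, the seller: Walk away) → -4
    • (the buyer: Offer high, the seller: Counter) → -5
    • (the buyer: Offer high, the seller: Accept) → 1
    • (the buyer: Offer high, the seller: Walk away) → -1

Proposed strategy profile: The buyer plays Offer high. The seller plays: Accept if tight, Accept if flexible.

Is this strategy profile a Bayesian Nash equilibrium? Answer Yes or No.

Yes

A profile is a BNE iff every type of every player is best-responding given beliefs about the other side.
The buyer plays Offer high: E[Offer high] = 0.4·(-5) + 0.6·(-5) = -5; E[Offer low] = -9. Best-responding. ✓
The seller (reservation value tight), facing Offer high: Counter gives -7, Accept gives 2, Walk away gives -2. Proposed Accept is best. ✓
The seller (reservation value flexible), facing Offer high: Counter gives -5, Accept gives 1, Walk away gives -1. Proposed Accept is best. ✓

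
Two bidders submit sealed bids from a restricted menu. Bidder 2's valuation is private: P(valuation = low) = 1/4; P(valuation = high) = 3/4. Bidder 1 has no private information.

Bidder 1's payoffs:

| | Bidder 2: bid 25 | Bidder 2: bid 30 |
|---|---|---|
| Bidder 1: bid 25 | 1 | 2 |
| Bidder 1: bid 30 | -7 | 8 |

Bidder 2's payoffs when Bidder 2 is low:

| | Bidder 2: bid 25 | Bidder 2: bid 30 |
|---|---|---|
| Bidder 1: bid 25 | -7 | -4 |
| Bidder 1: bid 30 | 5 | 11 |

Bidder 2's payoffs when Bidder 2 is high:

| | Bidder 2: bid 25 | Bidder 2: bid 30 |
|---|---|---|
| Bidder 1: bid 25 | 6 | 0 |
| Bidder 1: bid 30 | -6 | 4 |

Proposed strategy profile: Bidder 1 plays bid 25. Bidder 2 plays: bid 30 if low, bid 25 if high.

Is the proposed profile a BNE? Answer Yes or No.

Yes

A profile is a BNE iff every type of every player is best-responding given beliefs about the other side.
Bidder 1 plays bid 25: E[bid 25] = 1/4·(2) + 3/4·(1) = 5/4; E[bid 30] = -13/4. Best-responding. ✓
Bidder 2 (valuation low), facing bid 25: bid 25 gives -7, bid 30 gives -4. Proposed bid 30 is best. ✓
Bidder 2 (valuation high), facing bid 25: bid 25 gives 6, bid 30 gives 0. Proposed bid 25 is best. ✓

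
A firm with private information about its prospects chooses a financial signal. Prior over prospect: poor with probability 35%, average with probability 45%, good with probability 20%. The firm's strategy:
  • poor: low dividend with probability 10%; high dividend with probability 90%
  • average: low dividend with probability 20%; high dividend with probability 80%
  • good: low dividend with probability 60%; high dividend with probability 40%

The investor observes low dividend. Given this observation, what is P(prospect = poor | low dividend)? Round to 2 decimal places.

P(low dividend) = 0.35·0.1 + 0.45·0.2 + 0.2·0.6 = 0.245
P(poor | low dividend) = (0.35·0.1) / 0.245 = 0.035 / 0.245 = 0.142857

0.14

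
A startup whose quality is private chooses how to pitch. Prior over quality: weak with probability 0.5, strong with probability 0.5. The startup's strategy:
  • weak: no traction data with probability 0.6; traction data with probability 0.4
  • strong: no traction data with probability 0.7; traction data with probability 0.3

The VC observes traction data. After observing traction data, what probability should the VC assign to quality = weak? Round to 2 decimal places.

0.57

P(traction data) = 0.5·0.4 + 0.5·0.3 = 0.35
P(weak | traction data) = (0.5·0.4) / 0.35 = 0.2 / 0.35 = 0.571429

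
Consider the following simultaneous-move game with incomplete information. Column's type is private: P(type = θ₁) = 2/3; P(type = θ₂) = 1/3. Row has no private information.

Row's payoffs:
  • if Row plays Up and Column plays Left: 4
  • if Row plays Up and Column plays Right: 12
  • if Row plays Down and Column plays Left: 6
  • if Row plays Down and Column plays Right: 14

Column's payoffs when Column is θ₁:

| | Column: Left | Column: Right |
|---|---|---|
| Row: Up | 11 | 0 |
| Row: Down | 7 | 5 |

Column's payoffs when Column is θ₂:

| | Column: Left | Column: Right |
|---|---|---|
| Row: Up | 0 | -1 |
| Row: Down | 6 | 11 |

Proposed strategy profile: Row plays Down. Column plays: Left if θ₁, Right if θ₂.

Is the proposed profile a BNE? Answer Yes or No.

Row plays Down: E[Down] = 2/3·(6) + 1/3·(14) = 26/3; E[Up] = 20/3. Best-responding. ✓
Column (type θ₁), facing Down: Left gives 7, Right gives 5. Proposed Left is best. ✓
Column (type θ₂), facing Down: Left gives 6, Right gives 11. Proposed Right is best. ✓

Yes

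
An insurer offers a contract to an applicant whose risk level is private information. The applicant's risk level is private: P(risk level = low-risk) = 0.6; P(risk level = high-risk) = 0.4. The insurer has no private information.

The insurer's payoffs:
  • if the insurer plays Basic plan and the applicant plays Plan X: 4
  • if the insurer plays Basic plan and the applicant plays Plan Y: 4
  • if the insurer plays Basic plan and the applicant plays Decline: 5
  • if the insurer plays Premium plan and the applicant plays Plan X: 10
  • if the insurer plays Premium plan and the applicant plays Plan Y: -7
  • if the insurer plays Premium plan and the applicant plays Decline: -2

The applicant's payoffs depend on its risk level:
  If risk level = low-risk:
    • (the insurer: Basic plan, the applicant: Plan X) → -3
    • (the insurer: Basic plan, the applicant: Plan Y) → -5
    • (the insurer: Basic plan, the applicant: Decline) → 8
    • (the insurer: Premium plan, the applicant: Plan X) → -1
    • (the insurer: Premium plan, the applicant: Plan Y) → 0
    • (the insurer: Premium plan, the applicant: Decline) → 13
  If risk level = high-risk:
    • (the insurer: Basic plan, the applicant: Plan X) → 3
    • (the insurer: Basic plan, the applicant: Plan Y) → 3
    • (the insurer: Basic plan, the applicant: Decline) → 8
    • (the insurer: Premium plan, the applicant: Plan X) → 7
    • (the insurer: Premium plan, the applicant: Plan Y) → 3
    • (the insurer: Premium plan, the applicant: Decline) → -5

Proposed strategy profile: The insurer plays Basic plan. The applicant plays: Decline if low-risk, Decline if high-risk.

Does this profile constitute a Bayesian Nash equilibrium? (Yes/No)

Yes

A profile is a BNE iff every type of every player is best-responding given beliefs about the other side.
The insurer plays Basic plan: E[Basic plan] = 0.6·(5) + 0.4·(5) = 5; E[Premium plan] = -2. Best-responding. ✓
The applicant (risk level low-risk), facing Basic plan: Plan X gives -3, Plan Y gives -5, Decline gives 8. Proposed Decline is best. ✓
The applicant (risk level high-risk), facing Basic plan: Plan X gives 3, Plan Y gives 3, Decline gives 8. Proposed Decline is best. ✓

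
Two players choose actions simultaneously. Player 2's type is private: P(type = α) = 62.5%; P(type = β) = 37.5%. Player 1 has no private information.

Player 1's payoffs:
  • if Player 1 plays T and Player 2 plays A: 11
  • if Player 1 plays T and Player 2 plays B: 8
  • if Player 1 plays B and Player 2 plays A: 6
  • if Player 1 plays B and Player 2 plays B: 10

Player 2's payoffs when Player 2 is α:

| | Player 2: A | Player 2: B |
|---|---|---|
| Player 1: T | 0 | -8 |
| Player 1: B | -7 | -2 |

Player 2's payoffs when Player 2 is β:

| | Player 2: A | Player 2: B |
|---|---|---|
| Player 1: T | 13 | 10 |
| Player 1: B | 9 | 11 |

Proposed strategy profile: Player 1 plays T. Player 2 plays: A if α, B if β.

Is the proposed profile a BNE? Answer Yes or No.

No

Player 1 plays T: E[T] = 0.625·(11) + 0.375·(8) = 9.875; E[B] = 7.5. Best-responding. ✓
Player 2 (type α), facing T: A gives 0, B gives -8. Proposed A is best. ✓
Player 2 (type β), facing T: A gives 13, B gives 10. Proposed B is not best — profitable deviation exists. ✗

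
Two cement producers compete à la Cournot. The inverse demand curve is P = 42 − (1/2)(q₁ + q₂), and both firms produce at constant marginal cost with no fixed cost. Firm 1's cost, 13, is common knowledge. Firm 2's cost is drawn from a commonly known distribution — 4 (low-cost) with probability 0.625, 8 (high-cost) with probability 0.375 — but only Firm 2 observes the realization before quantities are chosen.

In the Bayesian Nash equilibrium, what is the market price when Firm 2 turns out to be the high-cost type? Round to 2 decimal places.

21.42

Firm 2 with cost c maximizes (42 − (1/2)(q₁+q₂) − c)·q₂, giving q₂(c) = (42 − c − (1/2)q₁).
E[c₂] = 0.625·4 + 0.375·8 = 5.5
Firm 1's FOC against E[q₂] yields q₁ = (42 − 2·13 + E[c₂])/(3/2) = (42 − 26 + 5.5)/(3/2) = 14.3333.
q₂(high-cost) = 26.8333, so P = 42 − (1/2)·(14.3333 + 26.8333) = 21.4167.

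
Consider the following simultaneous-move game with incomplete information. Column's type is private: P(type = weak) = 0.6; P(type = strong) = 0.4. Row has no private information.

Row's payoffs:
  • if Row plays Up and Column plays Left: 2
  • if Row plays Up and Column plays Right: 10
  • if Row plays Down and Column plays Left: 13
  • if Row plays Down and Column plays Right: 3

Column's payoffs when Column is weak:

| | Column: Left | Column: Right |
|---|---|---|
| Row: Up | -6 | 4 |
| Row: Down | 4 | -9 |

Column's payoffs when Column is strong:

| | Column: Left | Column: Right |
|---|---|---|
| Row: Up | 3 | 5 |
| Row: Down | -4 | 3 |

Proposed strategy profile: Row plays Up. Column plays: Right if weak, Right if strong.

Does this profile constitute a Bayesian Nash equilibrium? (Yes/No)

Yes

A profile is a BNE iff every type of every player is best-responding given beliefs about the other side.
Row plays Up: E[Up] = 0.6·(10) + 0.4·(10) = 10; E[Down] = 3. Best-responding. ✓
Column (type weak), facing Up: Left gives -6, Right gives 4. Proposed Right is best. ✓
Column (type strong), facing Up: Left gives 3, Right gives 5. Proposed Right is best. ✓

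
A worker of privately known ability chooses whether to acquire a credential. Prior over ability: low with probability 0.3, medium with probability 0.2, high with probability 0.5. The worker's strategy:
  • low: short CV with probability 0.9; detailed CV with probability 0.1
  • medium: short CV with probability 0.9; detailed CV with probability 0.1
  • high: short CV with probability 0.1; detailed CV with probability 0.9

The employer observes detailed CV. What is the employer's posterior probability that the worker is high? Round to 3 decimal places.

0.900

Apply Bayes' rule using the sender's strategy as the likelihood.
P(detailed CV) = 0.3·0.1 + 0.2·0.1 + 0.5·0.9 = 0.5
P(high | detailed CV) = (0.5·0.9) / 0.5 = 0.45 / 0.5 = 0.9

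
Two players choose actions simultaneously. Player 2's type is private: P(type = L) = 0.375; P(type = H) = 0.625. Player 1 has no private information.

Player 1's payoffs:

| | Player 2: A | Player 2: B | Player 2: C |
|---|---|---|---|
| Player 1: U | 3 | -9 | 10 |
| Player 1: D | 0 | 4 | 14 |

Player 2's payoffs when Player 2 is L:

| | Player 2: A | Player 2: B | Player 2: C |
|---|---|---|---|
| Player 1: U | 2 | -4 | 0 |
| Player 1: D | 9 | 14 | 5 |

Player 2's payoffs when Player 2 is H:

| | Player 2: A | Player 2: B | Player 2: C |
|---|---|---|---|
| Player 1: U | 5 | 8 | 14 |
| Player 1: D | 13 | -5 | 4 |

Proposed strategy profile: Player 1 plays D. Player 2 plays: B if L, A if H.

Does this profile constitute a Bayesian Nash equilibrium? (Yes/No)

A profile is a BNE iff every type of every player is best-responding given beliefs about the other side.
Player 1 plays D: E[D] = 0.375·(4) + 0.625·(0) = 1.5; E[U] = -1.5. Best-responding. ✓
Player 2 (type L), facing D: A gives 9, B gives 14, C gives 5. Proposed B is best. ✓
Player 2 (type H), facing D: A gives 13, B gives -5, C gives 4. Proposed A is best. ✓

Yes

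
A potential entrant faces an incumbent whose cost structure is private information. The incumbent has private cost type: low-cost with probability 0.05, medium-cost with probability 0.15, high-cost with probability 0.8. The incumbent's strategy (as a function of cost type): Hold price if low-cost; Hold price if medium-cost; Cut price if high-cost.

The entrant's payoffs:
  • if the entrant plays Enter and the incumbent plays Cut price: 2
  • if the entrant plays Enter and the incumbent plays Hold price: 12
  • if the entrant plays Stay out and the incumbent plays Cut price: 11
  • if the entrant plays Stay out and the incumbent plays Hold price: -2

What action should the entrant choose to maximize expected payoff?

E[Enter] = 0.05·(12) + 0.15·(12) + 0.8·(2) = 4
E[Stay out] = 0.05·(-2) + 0.15·(-2) + 0.8·(11) = 8.4
Best response: Stay out (8.4 is the largest).

Stay out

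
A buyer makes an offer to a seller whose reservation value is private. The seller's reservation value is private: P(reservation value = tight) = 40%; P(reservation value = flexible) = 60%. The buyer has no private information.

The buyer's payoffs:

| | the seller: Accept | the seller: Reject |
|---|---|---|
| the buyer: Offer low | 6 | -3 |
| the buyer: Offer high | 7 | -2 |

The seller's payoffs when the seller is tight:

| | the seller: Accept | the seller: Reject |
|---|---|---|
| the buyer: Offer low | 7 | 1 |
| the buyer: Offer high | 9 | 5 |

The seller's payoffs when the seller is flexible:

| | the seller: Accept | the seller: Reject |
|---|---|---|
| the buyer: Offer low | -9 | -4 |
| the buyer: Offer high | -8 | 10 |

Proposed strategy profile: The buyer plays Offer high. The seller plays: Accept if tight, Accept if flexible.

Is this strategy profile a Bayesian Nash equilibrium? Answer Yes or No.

No

The buyer plays Offer high: E[Offer high] = 0.4·(7) + 0.6·(7) = 7; E[Offer low] = 6. Best-responding. ✓
The seller (reservation value tight), facing Offer high: Accept gives 9, Reject gives 5. Proposed Accept is best. ✓
The seller (reservation value flexible), facing Offer high: Accept gives -8, Reject gives 10. Proposed Accept is not best — profitable deviation exists. ✗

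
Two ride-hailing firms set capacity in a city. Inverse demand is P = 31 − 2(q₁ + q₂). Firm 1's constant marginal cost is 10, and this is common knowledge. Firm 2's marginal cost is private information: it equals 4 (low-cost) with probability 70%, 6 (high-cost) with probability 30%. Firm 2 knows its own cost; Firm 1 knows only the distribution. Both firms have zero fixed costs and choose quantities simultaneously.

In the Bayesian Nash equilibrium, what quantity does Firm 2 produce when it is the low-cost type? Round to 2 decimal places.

Type-c best response for Firm 2: q₂(c) = (31 − c)/4 − q₁/2.
Firm 1 maximizes expected profit; its first-order condition is 31 − 4q₁ − 2E[q₂] − 10 = 0.
Substituting E[q₂] and solving: E[c₂] = 4.6, so q₁ = (31 − 2·10 + 4.6)/6 = 2.6.
q₂(low-cost) = (31 − 4 − 2·2.6)/4 = 5.45.

5.45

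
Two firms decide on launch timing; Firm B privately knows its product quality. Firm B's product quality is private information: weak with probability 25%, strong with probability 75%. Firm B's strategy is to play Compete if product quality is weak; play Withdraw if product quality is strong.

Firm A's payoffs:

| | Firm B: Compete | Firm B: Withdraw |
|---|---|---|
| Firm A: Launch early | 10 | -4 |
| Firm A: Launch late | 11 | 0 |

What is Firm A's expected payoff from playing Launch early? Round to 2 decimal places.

E[Launch early] = 0.25·10 + 0.75·(-4) = 2.5 + (-3) = -0.5

-0.50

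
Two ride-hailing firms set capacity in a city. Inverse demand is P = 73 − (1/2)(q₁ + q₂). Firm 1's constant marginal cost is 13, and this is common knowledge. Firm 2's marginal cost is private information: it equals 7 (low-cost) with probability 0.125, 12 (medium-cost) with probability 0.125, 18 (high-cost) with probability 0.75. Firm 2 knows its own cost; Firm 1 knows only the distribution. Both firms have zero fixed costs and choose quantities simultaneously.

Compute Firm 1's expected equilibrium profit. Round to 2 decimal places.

Each type of Firm 2 best-responds to q₁; Firm 1 best-responds to the expected q₂ over Firm 2's types.
Firm 2 with cost c maximizes (73 − (1/2)(q₁+q₂) − c)·q₂, giving q₂(c) = (73 − c − (1/2)q₁).
E[c₂] = 0.125·7 + 0.125·12 + 0.75·18 = 15.875
Firm 1's FOC against E[q₂] yields q₁ = (73 − 2·13 + E[c₂])/(3/2) = (73 − 26 + 15.875)/(3/2) = 41.9167.
E[P] = 73 − (1/2)·(q₁ + E[q₂]) = 33.9583; Firm 1's expected profit = (E[P] − 13)·q₁ = (33.9583 − 13)·41.9167 = 878.503.

878.50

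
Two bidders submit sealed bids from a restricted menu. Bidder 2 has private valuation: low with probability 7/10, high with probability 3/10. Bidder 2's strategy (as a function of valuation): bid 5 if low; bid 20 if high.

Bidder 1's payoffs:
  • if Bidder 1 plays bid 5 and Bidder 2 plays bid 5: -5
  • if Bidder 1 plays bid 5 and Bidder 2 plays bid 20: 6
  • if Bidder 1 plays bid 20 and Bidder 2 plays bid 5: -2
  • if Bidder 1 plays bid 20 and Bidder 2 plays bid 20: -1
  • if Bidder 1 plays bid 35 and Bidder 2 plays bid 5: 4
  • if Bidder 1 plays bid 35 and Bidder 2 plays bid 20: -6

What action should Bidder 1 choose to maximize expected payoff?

bid 35

E[bid 5] = 7/10·(-5) + 3/10·(6) = -17/10
E[bid 20] = 7/10·(-2) + 3/10·(-1) = -17/10
E[bid 35] = 7/10·(4) + 3/10·(-6) = 1
Best response: bid 35 (1 is the largest).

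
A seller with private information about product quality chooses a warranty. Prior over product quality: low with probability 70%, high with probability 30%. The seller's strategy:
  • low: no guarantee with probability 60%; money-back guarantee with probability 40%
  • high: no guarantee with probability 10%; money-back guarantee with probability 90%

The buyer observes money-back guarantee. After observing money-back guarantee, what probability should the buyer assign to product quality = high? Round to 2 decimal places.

Apply Bayes' rule using the sender's strategy as the likelihood.
P(money-back guarantee) = 0.7·0.4 + 0.3·0.9 = 0.55
P(high | money-back guarantee) = (0.3·0.9) / 0.55 = 0.27 / 0.55 = 0.490909

0.49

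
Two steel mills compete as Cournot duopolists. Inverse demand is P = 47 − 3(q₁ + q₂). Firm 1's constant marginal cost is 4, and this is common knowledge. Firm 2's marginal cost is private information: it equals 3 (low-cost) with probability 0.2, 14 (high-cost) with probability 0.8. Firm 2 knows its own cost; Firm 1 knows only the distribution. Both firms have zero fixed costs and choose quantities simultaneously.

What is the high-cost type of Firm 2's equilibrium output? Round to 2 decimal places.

Type-c best response for Firm 2: q₂(c) = (47 − c)/6 − q₁/2.
Firm 1 maximizes expected profit; its first-order condition is 47 − 6q₁ − 3E[q₂] − 4 = 0.
Substituting E[q₂] and solving: E[c₂] = 11.8, so q₁ = (47 − 2·4 + 11.8)/9 = 5.64444.
q₂(high-cost) = (47 − 14 − 3·5.64444)/6 = 2.67778.

2.68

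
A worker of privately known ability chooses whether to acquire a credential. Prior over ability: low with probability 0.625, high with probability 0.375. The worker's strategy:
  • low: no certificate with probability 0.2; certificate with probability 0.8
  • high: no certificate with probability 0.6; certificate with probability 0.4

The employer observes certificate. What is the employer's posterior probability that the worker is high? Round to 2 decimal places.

0.23

P(certificate) = 0.625·0.8 + 0.375·0.4 = 0.65
P(high | certificate) = (0.375·0.4) / 0.65 = 0.15 / 0.65 = 0.230769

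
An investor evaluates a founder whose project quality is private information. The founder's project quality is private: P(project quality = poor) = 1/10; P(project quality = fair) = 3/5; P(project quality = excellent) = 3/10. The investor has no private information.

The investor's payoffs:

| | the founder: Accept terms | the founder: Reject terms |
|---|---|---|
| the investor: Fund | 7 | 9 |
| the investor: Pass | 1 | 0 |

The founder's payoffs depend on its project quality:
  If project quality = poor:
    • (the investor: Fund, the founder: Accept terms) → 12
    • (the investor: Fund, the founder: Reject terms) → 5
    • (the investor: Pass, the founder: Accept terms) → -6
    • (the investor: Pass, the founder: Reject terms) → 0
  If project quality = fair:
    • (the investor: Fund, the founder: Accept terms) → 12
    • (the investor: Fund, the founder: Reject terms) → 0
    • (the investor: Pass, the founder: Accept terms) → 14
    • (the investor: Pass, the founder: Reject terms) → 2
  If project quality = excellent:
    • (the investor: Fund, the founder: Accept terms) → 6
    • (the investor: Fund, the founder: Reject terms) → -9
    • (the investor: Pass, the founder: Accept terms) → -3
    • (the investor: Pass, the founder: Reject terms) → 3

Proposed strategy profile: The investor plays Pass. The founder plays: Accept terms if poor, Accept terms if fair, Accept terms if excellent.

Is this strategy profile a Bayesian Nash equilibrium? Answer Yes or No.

A profile is a BNE iff every type of every player is best-responding given beliefs about the other side.
The investor plays Pass: E[Pass] = 1/10·(1) + 3/5·(1) + 3/10·(1) = 1; E[Fund] = 7. Not best-responding. ✗
The founder (project quality poor), facing Pass: Accept terms gives -6, Reject terms gives 0. Proposed Accept terms is not best — profitable deviation exists. ✗
The founder (project quality fair), facing Pass: Accept terms gives 14, Reject terms gives 2. Proposed Accept terms is best. ✓
The founder (project quality excellent), facing Pass: Accept terms gives -3, Reject terms gives 3. Proposed Accept terms is not best — profitable deviation exists. ✗

No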